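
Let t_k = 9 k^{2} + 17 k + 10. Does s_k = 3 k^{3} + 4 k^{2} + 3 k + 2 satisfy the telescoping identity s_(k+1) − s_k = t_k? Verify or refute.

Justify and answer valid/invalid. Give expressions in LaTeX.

s_(k+1) = 3*k**3 + 13*k**2 + 20*k + 12
s_(k+1) − s_k = 9*k**2 + 17*k + 10
(s_(k+1) − s_k) − t_k = 0

Valid: the claim telescopes to t_k.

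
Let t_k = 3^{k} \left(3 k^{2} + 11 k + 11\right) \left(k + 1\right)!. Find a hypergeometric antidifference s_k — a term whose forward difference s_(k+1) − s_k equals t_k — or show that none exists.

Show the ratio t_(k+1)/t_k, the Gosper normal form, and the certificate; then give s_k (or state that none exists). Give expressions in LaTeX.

s_k = 3^{k} \left(k + 1\right) \left(k + 1\right)!

Step 1: r(k) = 3*(3*k**3 + 23*k**2 + 59*k + 50)/(3*k**2 + 11*k + 11).
So A=3*k + 6 and B=1, with C=k**2 + 11*k/3 + 11/3.
Solve (3*k + 6)·f(k+1) − (1)·f(k) = k**2 + 11*k/3 + 11/3.
From deg A=1, deg B=0, deg C=2: d=1.
Coefficient equations give f(k) = (k + 1)/3.
So s_k = (B(k−1)f/C)·t_k = ((k + 1)/(3*k**2 + 11*k + 11))·t_k = 3**k*(k + 1)*factorial(k + 1).
Δs = 3**k*(3*k**2 + 11*k + 11)*factorial(k + 1), as required.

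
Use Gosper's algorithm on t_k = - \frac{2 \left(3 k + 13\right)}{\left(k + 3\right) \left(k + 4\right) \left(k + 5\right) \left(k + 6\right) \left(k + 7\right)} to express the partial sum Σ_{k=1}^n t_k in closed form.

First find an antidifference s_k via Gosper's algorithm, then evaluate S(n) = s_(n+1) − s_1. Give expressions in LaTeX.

S(n) = \frac{n \left(- n^{2} - 17 n - 94\right)}{84 \left(n^{3} + 17 n^{2} + 94 n + 168\right)}

Step 1: r(k) = (k + 3)*(3*k + 16)/((k + 8)*(3*k + 13)).
A = k + 3, B = k + 8, C = k + 13/3.
Solve (k + 3)·f(k+1) − (k + 7)·f(k) = k + 13/3.
Bound: deg f ≤ 4.
A polynomial solution: f(k) = k*(k + 4)*(k**2 + 14*k + 63)/270.
Get s_k = R·t_k = k*(-k**2 - 14*k - 63)/(45*(k**3 + 14*k**2 + 63*k + 90)) with R(k) = B(k−1)f(k)/C(k) = k*(k + 4)*(k + 7)*(k**2 + 14*k + 63)/(90*(3*k + 13)).
s_(k+1) − s_k = 2*(-3*k - 13)/(k**5 + 25*k**4 + 245*k**3 + 1175*k**2 + 2754*k + 2520) = t_k.
Telescope: S(n) = s_(n+1) − s_(1) = (-n**3 - 17*n**2 - 94*n - 78)/(45*(n**3 + 17*n**2 + 94*n + 168)) − (-13/1260) = n*(-n**2 - 17*n - 94)/(84*(n**3 + 17*n**2 + 94*n + 168)).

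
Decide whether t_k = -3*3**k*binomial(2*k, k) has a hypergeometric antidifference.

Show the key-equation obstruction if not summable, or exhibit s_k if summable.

No; the degree bound rules out any f.

Step 1: r(k) = 6*(2*k + 1)/(k + 1).
Normal form (A,B,C) = (12*k + 6, k + 1, 1).
Solve (12*k + 6)·f(k+1) − (k)·f(k) = 1.
deg f ≤ -1 (via 1,1,0).
d = -1 < 0 ⇒ no nonzero polynomial f; not summable.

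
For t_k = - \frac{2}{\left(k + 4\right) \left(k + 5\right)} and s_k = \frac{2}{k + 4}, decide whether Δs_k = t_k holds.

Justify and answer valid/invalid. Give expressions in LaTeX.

s_(k+1) = 2/(k + 5)
s_(k+1) − s_k = -2/((k + 4)*(k + 5))
(s_(k+1) − s_k) − t_k = 0

valid (s_(k+1) − s_k reduces to t_k)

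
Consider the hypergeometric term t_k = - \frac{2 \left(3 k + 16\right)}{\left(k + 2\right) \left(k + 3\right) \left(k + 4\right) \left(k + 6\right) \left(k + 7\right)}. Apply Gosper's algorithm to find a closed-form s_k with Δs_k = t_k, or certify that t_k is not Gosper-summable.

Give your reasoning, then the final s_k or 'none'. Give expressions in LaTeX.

Compute t_(k+1)/t_k: get (k + 2)*(k + 6)*(3*k + 19)/((k + 5)*(k + 8)*(3*k + 16)).
Gosper form: A/B · C(k+1)/C(k) with A=k + 2, B=k + 8, C=k**2 + 31*k/3 + 80/3.
Set up (k + 2)·f(k+1) − (k + 7)·f(k) − (k**2 + 31*k/3 + 80/3) = 0.
From deg A=1, deg B=1, deg C=2: d=5.
Coefficient equations give f(k) = k*(k + 4)*(k + 5)*(k**2 + 11*k + 36)/108.
So s_k = (B(k−1)f/C)·t_k = (k*(k + 4)*(k + 7)*(k**2 + 11*k + 36)/(36*(3*k + 16)))·t_k = k*(-k**2 - 11*k - 36)/(18*(k**3 + 11*k**2 + 36*k + 36)).
Δs = 2*(-3*k - 16)/(k**5 + 22*k**4 + 185*k**3 + 740*k**2 + 1404*k + 1008), as required.

s_k = \frac{k \left(- k^{2} - 11 k - 36\right)}{18 \left(k^{3} + 11 k^{2} + 36 k + 36\right)}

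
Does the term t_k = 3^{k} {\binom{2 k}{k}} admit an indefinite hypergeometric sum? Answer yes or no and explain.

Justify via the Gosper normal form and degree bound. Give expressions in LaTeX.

r(k) = 6*(2*k + 1)/(k + 1) after simplifying.
Gosper form: A/B · C(k+1)/C(k) with A=12*k + 6, B=k + 1, C=1.
Need (12*k + 6)·f(k+1) − (k)·f(k) = 1.
d = -1 from the (1,1,0) case.
d = -1 < 0 ⇒ no nonzero polynomial f; not summable.

No — negative degree bound, so no certificate f.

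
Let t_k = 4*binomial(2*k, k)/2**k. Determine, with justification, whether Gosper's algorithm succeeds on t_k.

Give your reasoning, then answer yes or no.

The ratio is (2*k + 1)/(k + 1).
Gosper form: A/B · C(k+1)/C(k) with A=2*k + 1, B=k + 1, C=1.
Set up (2*k + 1)·f(k+1) − (k)·f(k) − (1) = 0.
d = -1 from the (1,1,0) case.
Bound -1 < 0, so the key equation has no polynomial solution.

No — t_k has no hypergeometric antidifference.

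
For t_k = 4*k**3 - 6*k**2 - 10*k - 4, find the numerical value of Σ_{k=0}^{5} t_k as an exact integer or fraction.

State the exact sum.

Σ = 396

The ratio is (2*k**3 + 3*k**2 - 5*k - 8)/(2*k**3 - 3*k**2 - 5*k - 2).
Gosper form: A/B · C(k+1)/C(k) with A=1, B=1, C=k**3 - 3*k**2/2 - 5*k/2 - 1.
Need (1)·f(k+1) − (1)·f(k) = k**3 - 3*k**2/2 - 5*k/2 - 1.
Bound: deg f ≤ 4.
Solving with deg f ≤ 4: f(k) = k**2*(k**2 - 4*k - 1)/4.
So s_k = (B(k−1)f/C)·t_k = (k**2*(k**2 - 4*k - 1)/(2*(2*k**3 - 3*k**2 - 5*k - 2)))·t_k = k**2*(k**2 - 4*k - 1).
Δs = 4*k**3 - 6*k**2 - 10*k - 4, as required.
Σ_(k=0)^(5) t_k = s_(6) − s_(0) = 396 − (0) = 396.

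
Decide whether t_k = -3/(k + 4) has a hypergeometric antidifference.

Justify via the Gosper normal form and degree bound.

No — key equation has no polynomial f.

Compute t_(k+1)/t_k: get (k + 4)/(k + 5).
Factor: A=k + 4; B=k + 5; C=1.
Need (k + 4)·f(k+1) − (k + 4)·f(k) = 1.
Degrees (1,1,0) ⇒ d ≤ 0.
Generic f = c0 gives residual -1; -1 = 0 cannot hold, so t_k is not Gosper-summable.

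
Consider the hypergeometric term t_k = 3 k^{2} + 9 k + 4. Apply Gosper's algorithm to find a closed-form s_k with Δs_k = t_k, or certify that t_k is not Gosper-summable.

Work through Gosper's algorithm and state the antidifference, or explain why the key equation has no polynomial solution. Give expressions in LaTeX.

Step 1: r(k) = (3*k**2 + 15*k + 16)/(3*k**2 + 9*k + 4).
Gosper form: A/B · C(k+1)/C(k) with A=1, B=1, C=k**2 + 3*k + 4/3.
Set up (1)·f(k+1) − (1)·f(k) − (k**2 + 3*k + 4/3) = 0.
Bound: deg f ≤ 3.
Match coefficients ⇒ f(k) = k**2*(k + 3)/3.
So s_k = (B(k−1)f/C)·t_k = (k**2*(k + 3)/(3*k**2 + 9*k + 4))·t_k = k**2*(k + 3).
s_(k+1) − s_k = 3*k**2 + 9*k + 4 = t_k.

s_k = k^{2} \left(k + 3\right)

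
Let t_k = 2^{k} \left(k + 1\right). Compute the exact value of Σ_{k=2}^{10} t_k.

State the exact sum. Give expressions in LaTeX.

t_(k+1)/t_k = 2*(k + 2)/(k + 1).
Factor: A=2; B=1; C=k + 1.
Key eq: (2)·f(k+1) = (1)·f(k) + (k + 1).
From deg A=0, deg B=0, deg C=1: d=1.
Coefficient equations give f(k) = k - 1.
Get s_k = R·t_k = 2**k*(k - 1) with R(k) = B(k−1)f(k)/C(k) = (k - 1)/(k + 1).
s_(k+1) − s_k = 2**k*(k + 1) = t_k.
Σ_(k=2)^(10) t_k = s_(11) − s_(2) = 20480 − (4) = 20476.

Σ = 20476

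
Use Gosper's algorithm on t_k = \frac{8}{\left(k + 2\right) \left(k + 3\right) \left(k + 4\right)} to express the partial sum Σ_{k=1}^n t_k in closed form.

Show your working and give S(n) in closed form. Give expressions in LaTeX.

S(n) = \frac{n \left(n + 7\right)}{3 \left(n^{2} + 7 n + 12\right)}

The ratio is (k + 2)/(k + 5).
Factor: A=k + 2; B=k + 5; C=1.
Key eq: (k + 2)·f(k+1) = (k + 4)·f(k) + (1).
From deg A=1, deg B=1, deg C=0: d=2.
Coefficient equations give f(k) = k*(k + 5)/12.
So s_k = (B(k−1)f/C)·t_k = (k*(k + 4)*(k + 5)/12)·t_k = 2*k*(k + 5)/(3*(k + 2)*(k + 3)).
Check: Δs_k = 8/(k**3 + 9*k**2 + 26*k + 24). ✓
Evaluate: s_(n+1) = 2*(n**2 + 7*n + 6)/(3*(n**2 + 7*n + 12)); subtract s_(1) = 1/3 ⇒ S(n) = n*(n + 7)/(3*(n**2 + 7*n + 12)).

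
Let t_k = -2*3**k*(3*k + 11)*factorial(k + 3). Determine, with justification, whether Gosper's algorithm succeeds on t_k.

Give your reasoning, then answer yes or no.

r(k) = 3*(k + 4)*(3*k + 14)/(3*k + 11) after simplifying.
Take A(k)=3*k + 12, B(k)=1, C(k)=k + 11/3.
Solve (3*k + 12)·f(k+1) − (1)·f(k) = k + 11/3.
From deg A=1, deg B=0, deg C=1: d=0.
Coefficient equations give f(k) = 1/3.
R(k) = B(k−1)·f(k)/C(k) = 1/(3*k + 11); s_k = R·t_k = -2*3**k*factorial(k + 3).
Verify: -2*3**k*(3*k + 11)*factorial(k + 3) matches t_k.

Yes. s_k = -2*3**k*factorial(k + 3).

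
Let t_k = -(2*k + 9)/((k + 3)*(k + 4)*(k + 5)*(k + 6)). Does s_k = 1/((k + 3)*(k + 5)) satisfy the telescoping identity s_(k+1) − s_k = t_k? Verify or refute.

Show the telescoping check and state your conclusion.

valid (s_(k+1) − s_k reduces to t_k)

s_(k+1) = 1/((k + 4)*(k + 6))
s_(k+1) − s_k = (-2*k - 9)/(k**4 + 18*k**3 + 119*k**2 + 342*k + 360)
(s_(k+1) − s_k) − t_k = 0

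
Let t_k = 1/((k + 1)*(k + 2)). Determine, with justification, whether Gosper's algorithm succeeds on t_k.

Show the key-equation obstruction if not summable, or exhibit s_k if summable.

Yes. s_k = k/(k + 1).

The ratio is (k + 1)/(k + 3).
Gosper form: A/B · C(k+1)/C(k) with A=k + 1, B=k + 3, C=1.
Solve (k + 1)·f(k+1) − (k + 2)·f(k) = 1.
Bound: deg f ≤ 1.
Coefficient equations give f(k) = k.
Get s_k = R·t_k = k/(k + 1) with R(k) = B(k−1)f(k)/C(k) = k*(k + 2).
Check: Δs_k = 1/(k**2 + 3*k + 2). ✓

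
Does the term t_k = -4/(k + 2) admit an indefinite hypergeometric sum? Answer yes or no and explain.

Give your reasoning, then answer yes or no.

The ratio is (k + 2)/(k + 3).
Gosper form: A/B · C(k+1)/C(k) with A=k + 2, B=k + 3, C=1.
Need (k + 2)·f(k+1) − (k + 2)·f(k) = 1.
deg f ≤ 0 (via 1,1,0).
Write f(k) = c0. Then LHS − RHS = -1, requiring -1 = 0: contradictory. No certificate.

No. Not Gosper-summable.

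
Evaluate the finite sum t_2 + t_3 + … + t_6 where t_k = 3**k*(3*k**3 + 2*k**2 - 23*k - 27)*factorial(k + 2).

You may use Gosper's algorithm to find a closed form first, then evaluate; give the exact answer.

Compute t_(k+1)/t_k: get 3*(3*k**4 + 20*k**3 + 23*k**2 - 75*k - 135)/(3*k**3 + 2*k**2 - 23*k - 27).
Factor: A=3*k + 9; B=1; C=k**3 + 2*k**2/3 - 23*k/3 - 9.
Key eq: (3*k + 9)·f(k+1) = (1)·f(k) + (k**3 + 2*k**2/3 - 23*k/3 - 9).
d = 2 from the (1,0,3) case.
A polynomial solution: f(k) = k*(k - 4)/3.
Then R = B(k−1)f/C = k*(k - 4)/(3*k**3 + 2*k**2 - 23*k - 27), so s_k = R(k)·t_k = 3**k*k*(k - 4)*factorial(k + 2).
Verify: 3**k*(3*k**3 + 2*k**2 - 23*k - 27)*factorial(k + 2) matches t_k.
Sum = s_(7) − s_(2); s_(7) = 16665989760, s_(2) = -864 ⇒ 16665990624.

Σ = 16665990624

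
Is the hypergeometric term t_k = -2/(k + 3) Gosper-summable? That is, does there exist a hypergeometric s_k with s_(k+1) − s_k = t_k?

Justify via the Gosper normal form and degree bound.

No — the linear system for f has no solution.

Ratio r(k) = (k + 3)/(k + 4).
So A=k + 3 and B=k + 4, with C=1.
Key eq: (k + 3)·f(k+1) = (k + 3)·f(k) + (1).
deg f ≤ 0 (via 1,1,0).
Put f(k) = c0: A·f(k+1) − B(k−1)·f(k) − C = -1; need -1 = 0 — inconsistent ⇒ no f, not summable.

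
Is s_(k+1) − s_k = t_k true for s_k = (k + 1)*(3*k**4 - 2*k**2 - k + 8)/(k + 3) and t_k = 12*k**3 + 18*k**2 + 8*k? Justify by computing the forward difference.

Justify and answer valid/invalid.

s_(k+1) = -(k + 2)*(k - 3*(k + 1)**4 + 2*(k + 1)**2 - 7)/(k + 4)
s_(k+1) − s_k = 2*(6*k**5 + 42*k**4 + 85*k**3 + 72*k**2 + 23*k + 8)/(k**2 + 7*k + 12)
(s_(k+1) − s_k) − t_k = 2*(-9*k**4 - 54*k**3 - 64*k**2 - 25*k + 8)/(k**2 + 7*k + 12)

Invalid: residual 2*(-9*k**4 - 54*k**3 - 64*k**2 - 25*k + 8)/(k**2 + 7*k + 12) ≠ 0.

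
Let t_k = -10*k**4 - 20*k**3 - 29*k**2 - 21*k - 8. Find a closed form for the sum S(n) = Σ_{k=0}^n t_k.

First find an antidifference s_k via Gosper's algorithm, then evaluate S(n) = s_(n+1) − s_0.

Step 1: r(k) = (10*k**4 + 60*k**3 + 149*k**2 + 179*k + 88)/(10*k**4 + 20*k**3 + 29*k**2 + 21*k + 8).
Take A(k)=1, B(k)=1, C(k)=k**4 + 2*k**3 + 29*k**2/10 + 21*k/10 + 4/5.
Need (1)·f(k+1) − (1)·f(k) = k**4 + 2*k**3 + 29*k**2/10 + 21*k/10 + 4/5.
d = 5 from the (0,0,4) case.
A polynomial solution: f(k) = k*(2*k**4 + 3*k**2 + k + 2)/10.
Then R = B(k−1)f/C = k*(2*k**4 + 3*k**2 + k + 2)/(10*k**4 + 20*k**3 + 29*k**2 + 21*k + 8), so s_k = R(k)·t_k = k*(-2*k**4 - 3*k**2 - k - 2).
s_(k+1) − s_k = -10*k**4 - 20*k**3 - 29*k**2 - 21*k - 8 = t_k.
Telescope: S(n) = s_(n+1) − s_(0) = -2*n**5 - 10*n**4 - 23*n**3 - 30*n**2 - 23*n - 8 − (0) = -2*n**5 - 10*n**4 - 23*n**3 - 30*n**2 - 23*n - 8.

S(n) = -2*n**5 - 10*n**4 - 23*n**3 - 30*n**2 - 23*n - 8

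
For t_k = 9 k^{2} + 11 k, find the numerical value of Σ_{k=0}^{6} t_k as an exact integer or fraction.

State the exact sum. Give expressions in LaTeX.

r(k) = (9*k**2 + 29*k + 20)/(k*(9*k + 11)) after simplifying.
Normal form (A,B,C) = (1, 1, k**2 + 11*k/9).
Need (1)·f(k+1) − (1)·f(k) = k**2 + 11*k/9.
Bound: deg f ≤ 3.
Match coefficients ⇒ f(k) = k*(k - 1)*(3*k + 4)/9.
R(k) = B(k−1)·f(k)/C(k) = (k - 1)*(3*k + 4)/(9*k + 11); s_k = R·t_k = k*(3*k**2 + k - 4).
s_(k+1) − s_k = k*(9*k + 11) = t_k.
Σ_(k=0)^(6) t_k = s_(7) − s_(0) = 1050 − (0) = 1050.

Σ = 1050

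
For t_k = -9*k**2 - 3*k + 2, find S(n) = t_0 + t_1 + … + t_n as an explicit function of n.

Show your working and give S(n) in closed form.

S(n) = -3*n**3 - 6*n**2 - n + 2

Step 1: r(k) = (3*k + 5)/(3*k - 1).
Take A(k)=1, B(k)=1, C(k)=k**2 + k/3 - 2/9.
Solve (1)·f(k+1) − (1)·f(k) = k**2 + k/3 - 2/9.
deg f ≤ 3 (via 0,0,2).
Match coefficients ⇒ f(k) = k*(3*k**2 - 3*k - 2)/9.
Certificate R = B(k−1)f/C = k*(3*k**2 - 3*k - 2)/((3*k - 1)*(3*k + 2)) gives s_k = k*(-3*k**2 + 3*k + 2).
s_(k+1) − s_k = -9*k**2 - 3*k + 2 = t_k.
Telescope: S(n) = s_(n+1) − s_(0) = -3*n**3 - 6*n**2 - n + 2 − (0) = -3*n**3 - 6*n**2 - n + 2.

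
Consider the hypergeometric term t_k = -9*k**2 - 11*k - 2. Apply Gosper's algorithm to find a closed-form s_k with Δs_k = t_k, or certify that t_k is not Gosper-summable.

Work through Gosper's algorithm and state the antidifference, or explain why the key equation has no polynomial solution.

s_k = k*(-3*k**2 - k + 2)

The ratio is (9*k**2 + 29*k + 22)/(9*k**2 + 11*k + 2).
Normal form (A,B,C) = (1, 1, k**2 + 11*k/9 + 2/9).
Key eq: (1)·f(k+1) = (1)·f(k) + (k**2 + 11*k/9 + 2/9).
d = 3 from the (0,0,2) case.
Solving with deg f ≤ 3: f(k) = k*(k + 1)*(3*k - 2)/9.
So s_k = (B(k−1)f/C)·t_k = (k*(3*k - 2)/(9*k + 2))·t_k = k*(-3*k**2 - k + 2).
Δs = -9*k**2 - 11*k - 2, as required.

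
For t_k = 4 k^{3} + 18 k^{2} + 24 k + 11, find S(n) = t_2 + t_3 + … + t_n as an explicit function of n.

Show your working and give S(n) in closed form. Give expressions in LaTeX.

The ratio is (4*k**3 + 30*k**2 + 72*k + 57)/(4*k**3 + 18*k**2 + 24*k + 11).
Take A(k)=1, B(k)=1, C(k)=k**3 + 9*k**2/2 + 6*k + 11/4.
Key eq: (1)·f(k+1) = (1)·f(k) + (k**3 + 9*k**2/2 + 6*k + 11/4).
Bound: deg f ≤ 4.
Solving with deg f ≤ 4: f(k) = k*(k**3 + 4*k**2 + 4*k + 2)/4.
So s_k = (B(k−1)f/C)·t_k = (k*(k**3 + 4*k**2 + 4*k + 2)/(4*k**3 + 18*k**2 + 24*k + 11))·t_k = k*(k**3 + 4*k**2 + 4*k + 2).
Δs = 4*k**3 + 18*k**2 + 24*k + 11, as required.
s_(n+1) = n**4 + 8*n**3 + 22*n**2 + 26*n + 11 and s_(2) = 68, so S(n) = n**4 + 8*n**3 + 22*n**2 + 26*n - 57.

S(n) = n^{4} + 8 n^{3} + 22 n^{2} + 26 n - 57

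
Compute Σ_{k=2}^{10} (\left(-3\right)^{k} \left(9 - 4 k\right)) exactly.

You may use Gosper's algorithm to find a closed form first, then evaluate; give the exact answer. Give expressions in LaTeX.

The ratio is 3*(5 - 4*k)/(4*k - 9).
Gosper form: A/B · C(k+1)/C(k) with A=-3, B=1, C=k - 9/4.
f must satisfy (-3)·f(k+1) − (1)·f(k) = k - 9/4.
Degrees (0,0,1) ⇒ d ≤ 1.
Solving with deg f ≤ 1: f(k) = -(k - 3)/4.
R(k) = B(k−1)·f(k)/C(k) = -(k - 3)/(4*k - 9); s_k = R·t_k = (-3)**k*(k - 3).
s_(k+1) − s_k = (-3)**k*(9 - 4*k) = t_k.
Sum = s_(11) − s_(2); s_(11) = -1417176, s_(2) = -9 ⇒ -1417167.

Σ = -1417167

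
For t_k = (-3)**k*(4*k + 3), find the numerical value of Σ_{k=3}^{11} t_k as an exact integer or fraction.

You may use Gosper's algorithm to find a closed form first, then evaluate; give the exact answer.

The ratio is 3*(-4*k - 7)/(4*k + 3).
A = -3, B = 1, C = k + 3/4.
Set up (-3)·f(k+1) − (1)·f(k) − (k + 3/4) = 0.
Bound: deg f ≤ 1.
Solving with deg f ≤ 1: f(k) = -k/4.
Certificate R = B(k−1)f/C = -k/(4*k + 3) gives s_k = -(-3)**k*k.
Check: Δs_k = (-3)**k*(4*k + 3). ✓
Σ_(k=3)^(11) t_k = s_(12) − s_(3) = -6377292 − (81) = -6377373.

Σ = -6377373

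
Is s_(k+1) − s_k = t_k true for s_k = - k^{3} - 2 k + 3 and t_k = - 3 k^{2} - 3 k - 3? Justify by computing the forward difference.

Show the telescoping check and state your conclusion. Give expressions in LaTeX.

Valid — Δs_k = t_k.

s_(k+1) = -2*k - (k + 1)**3 + 1
s_(k+1) − s_k = k**3 - (k + 1)**3 - 2
(s_(k+1) − s_k) − t_k = 0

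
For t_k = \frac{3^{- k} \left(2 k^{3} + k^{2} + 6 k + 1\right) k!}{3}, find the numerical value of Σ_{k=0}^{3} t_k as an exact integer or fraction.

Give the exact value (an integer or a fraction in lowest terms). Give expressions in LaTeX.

Σ = 269/27

The ratio is (k + 1)*(6*k + 2*(k + 1)**3 + (k + 1)**2 + 7)/(3*(2*k**3 + k**2 + 6*k + 1)).
Take A(k)=k/3 + 1/3, B(k)=1, C(k)=k**3 + k**2/2 + 3*k + 1/2.
Solve (k/3 + 1/3)·f(k+1) − (1)·f(k) = k**3 + k**2/2 + 3*k + 1/2.
deg f ≤ 2 (via 1,0,3).
Solving with deg f ≤ 2: f(k) = 3*(2*k**2 + k + 1)/2.
Then R = B(k−1)f/C = 3*(2*k**2 + k + 1)/(2*k**3 + k**2 + 6*k + 1), so s_k = R(k)·t_k = (2*k**2 + k + 1)*factorial(k)/3**k.
Check: Δs_k = (2*k**3 + k**2 + 6*k + 1)*factorial(k)/(3*3**k). ✓
Σ_(k=0)^(3) t_k = s_(4) − s_(0) = 296/27 − (1) = 269/27.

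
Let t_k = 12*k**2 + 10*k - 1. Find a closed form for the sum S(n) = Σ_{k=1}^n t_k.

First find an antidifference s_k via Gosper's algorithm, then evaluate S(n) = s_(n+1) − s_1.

Compute t_(k+1)/t_k: get (12*k**2 + 34*k + 21)/(12*k**2 + 10*k - 1).
Gosper form: A/B · C(k+1)/C(k) with A=1, B=1, C=k**2 + 5*k/6 - 1/12.
Solve (1)·f(k+1) − (1)·f(k) = k**2 + 5*k/6 - 1/12.
Degrees (0,0,2) ⇒ d ≤ 3.
Coefficient equations give f(k) = k*(4*k**2 - k - 4)/12.
So s_k = (B(k−1)f/C)·t_k = (k*(4*k**2 - k - 4)/(12*k**2 + 10*k - 1))·t_k = k*(4*k**2 - k - 4).
Δs = 12*k**2 + 10*k - 1, as required.
s_(n+1) = 4*n**3 + 11*n**2 + 6*n - 1 and s_(1) = -1, so S(n) = n*(4*n**2 + 11*n + 6).

S(n) = n*(4*n**2 + 11*n + 6)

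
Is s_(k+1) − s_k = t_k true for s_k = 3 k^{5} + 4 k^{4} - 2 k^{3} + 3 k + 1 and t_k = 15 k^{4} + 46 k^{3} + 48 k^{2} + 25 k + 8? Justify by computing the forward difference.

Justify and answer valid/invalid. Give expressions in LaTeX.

s_(k+1) = 3*k + 3*(k + 1)**5 + 4*(k + 1)**4 - 2*(k + 1)**3 + 4
s_(k+1) − s_k = 15*k**4 + 46*k**3 + 48*k**2 + 25*k + 8
(s_(k+1) − s_k) − t_k = 0

Valid — Δs_k = t_k.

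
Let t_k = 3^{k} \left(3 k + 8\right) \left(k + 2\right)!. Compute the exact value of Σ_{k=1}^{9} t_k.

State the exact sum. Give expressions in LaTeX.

Σ = 28284565478382

Ratio r(k) = 3*(k + 3)*(3*k + 11)/(3*k + 8).
Factor: A=3*k + 9; B=1; C=k + 8/3.
Key eq: (3*k + 9)·f(k+1) = (1)·f(k) + (k + 8/3).
Degrees (1,0,1) ⇒ d ≤ 0.
Solve for f: f(k) = 1/3 (degree 0 ≤ 0).
R(k) = B(k−1)·f(k)/C(k) = 1/(3*k + 8); s_k = R·t_k = 3**k*factorial(k + 2).
Δs = 3**k*(3*k + 8)*factorial(k + 2), as required.
Σ_(k=1)^(9) t_k = s_(10) − s_(1) = 28284565478400 − (18) = 28284565478382.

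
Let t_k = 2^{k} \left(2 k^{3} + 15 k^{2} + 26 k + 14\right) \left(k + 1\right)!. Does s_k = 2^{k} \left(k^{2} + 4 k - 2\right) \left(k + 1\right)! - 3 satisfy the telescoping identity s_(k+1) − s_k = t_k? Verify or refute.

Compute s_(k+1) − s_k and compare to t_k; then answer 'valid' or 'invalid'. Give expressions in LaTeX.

Valid — Δs_k = t_k.

s_(k+1) = 2**(k + 1)*(4*k + (k + 1)**2 + 2)*factorial(k + 2) - 3
s_(k+1) − s_k = 2**k*(2*k**3 + 15*k**2 + 26*k + 14)*factorial(k + 1)
(s_(k+1) − s_k) − t_k = 0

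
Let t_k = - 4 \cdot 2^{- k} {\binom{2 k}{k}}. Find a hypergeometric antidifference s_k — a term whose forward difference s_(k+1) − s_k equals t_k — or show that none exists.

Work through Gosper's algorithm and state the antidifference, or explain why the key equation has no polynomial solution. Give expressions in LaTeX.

none — t_k is not Gosper-summable

Step 1: r(k) = (2*k + 1)/(k + 1).
Normal form (A,B,C) = (2*k + 1, k + 1, 1).
Set up (2*k + 1)·f(k+1) − (k)·f(k) − (1) = 0.
Bound: deg f ≤ -1.
deg f ≤ -1 is impossible — no certificate.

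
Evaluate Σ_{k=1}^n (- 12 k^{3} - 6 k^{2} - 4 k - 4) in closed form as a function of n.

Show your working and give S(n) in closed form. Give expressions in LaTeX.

r(k) = (6*k**3 + 21*k**2 + 26*k + 13)/(6*k**3 + 3*k**2 + 2*k + 2) after simplifying.
Factor: A=1; B=1; C=k**3 + k**2/2 + k/3 + 1/3.
Solve (1)·f(k+1) − (1)·f(k) = k**3 + k**2/2 + k/3 + 1/3.
From deg A=0, deg B=0, deg C=3: d=4.
Coefficient equations give f(k) = k*(3*k**3 - 4*k**2 + 2*k + 3)/12.
Then R = B(k−1)f/C = k*(3*k**3 - 4*k**2 + 2*k + 3)/(2*(6*k**3 + 3*k**2 + 2*k + 2)), so s_k = R(k)·t_k = k*(-3*k**3 + 4*k**2 - 2*k - 3).
Verify: -12*k**3 - 6*k**2 - 4*k - 4 matches t_k.
Evaluate: s_(n+1) = -3*n**4 - 8*n**3 - 8*n**2 - 7*n - 4; subtract s_(1) = -4 ⇒ S(n) = n*(-3*n**3 - 8*n**2 - 8*n - 7).

S(n) = n \left(- 3 n^{3} - 8 n^{2} - 8 n - 7\right)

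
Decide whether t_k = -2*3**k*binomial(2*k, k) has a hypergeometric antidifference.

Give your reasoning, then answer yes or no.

The ratio is 6*(2*k + 1)/(k + 1).
A = 12*k + 6, B = k + 1, C = 1.
Need (12*k + 6)·f(k+1) − (k)·f(k) = 1.
From deg A=1, deg B=1, deg C=0: d=-1.
Negative degree bound (-1): no f exists, t_k not Gosper-summable.

No. Not Gosper-summable.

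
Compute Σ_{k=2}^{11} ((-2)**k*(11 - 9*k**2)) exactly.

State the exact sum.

Σ = 1560572

The ratio is 2*(11 - 9*(k + 1)**2)/(9*k**2 - 11).
A = -2, B = 1, C = k**2 - 11/9.
Key eq: (-2)·f(k+1) = (1)·f(k) + (k**2 - 11/9).
From deg A=0, deg B=0, deg C=2: d=2.
A polynomial solution: f(k) = -(3*k**2 - 4*k - 3)/9.
Certificate R = B(k−1)f/C = -(3*k**2 - 4*k - 3)/(9*k**2 - 11) gives s_k = (-2)**k*(3*k**2 - 4*k - 3).
Verify: (-2)**k*(11 - 9*k**2) matches t_k.
Σ_(k=2)^(11) t_k = s_(12) − s_(2) = 1560576 − (4) = 1560572.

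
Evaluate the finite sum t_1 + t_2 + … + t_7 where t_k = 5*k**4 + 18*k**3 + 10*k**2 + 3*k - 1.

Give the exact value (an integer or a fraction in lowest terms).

Σ = 38969

Compute t_(k+1)/t_k: get (5*k**4 + 38*k**3 + 94*k**2 + 97*k + 35)/(5*k**4 + 18*k**3 + 10*k**2 + 3*k - 1).
So A=1 and B=1, with C=k**4 + 18*k**3/5 + 2*k**2 + 3*k/5 - 1/5.
Set up (1)·f(k+1) − (1)·f(k) − (k**4 + 18*k**3/5 + 2*k**2 + 3*k/5 - 1/5) = 0.
Bound: deg f ≤ 5.
A polynomial solution: f(k) = k*(k**4 + 2*k**3 - 4*k**2 + k - 1)/5.
So s_k = (B(k−1)f/C)·t_k = (k*(k**4 + 2*k**3 - 4*k**2 + k - 1)/(5*k**4 + 18*k**3 + 10*k**2 + 3*k - 1))·t_k = k*(k**4 + 2*k**3 - 4*k**2 + k - 1).
Δs = 5*k**4 + 18*k**3 + 10*k**2 + 3*k - 1, as required.
Telescoping: Σ = s_(8) − s_(1) = 38968 − (-1) = 38969.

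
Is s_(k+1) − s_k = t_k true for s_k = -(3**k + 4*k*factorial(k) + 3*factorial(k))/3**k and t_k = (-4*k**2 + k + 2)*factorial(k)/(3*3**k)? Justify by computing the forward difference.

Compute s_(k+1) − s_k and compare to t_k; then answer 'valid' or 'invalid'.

Valid — Δs_k = t_k.

s_(k+1) = -(3*3**k + 4*k**2*factorial(k) + 11*k*factorial(k) + 7*factorial(k))/(3*3**k)
s_(k+1) − s_k = (-4*k**2 + k + 2)*factorial(k)/(3*3**k)
(s_(k+1) − s_k) − t_k = 0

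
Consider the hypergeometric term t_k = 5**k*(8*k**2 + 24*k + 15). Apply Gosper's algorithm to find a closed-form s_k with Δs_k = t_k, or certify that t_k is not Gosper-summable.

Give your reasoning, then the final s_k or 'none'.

s_k = 5**k*k*(2*k + 1)

The ratio is 5*(8*k**2 + 40*k + 47)/(8*k**2 + 24*k + 15).
A = 5, B = 1, C = k**2 + 3*k + 15/8.
Solve (5)·f(k+1) − (1)·f(k) = k**2 + 3*k + 15/8.
Degrees (0,0,2) ⇒ d ≤ 2.
Solve for f: f(k) = k*(2*k + 1)/8 (degree 2 ≤ 2).
So s_k = (B(k−1)f/C)·t_k = (k*(2*k + 1)/(8*k**2 + 24*k + 15))·t_k = 5**k*k*(2*k + 1).
Δs = 5**k*(8*k**2 + 24*k + 15), as required.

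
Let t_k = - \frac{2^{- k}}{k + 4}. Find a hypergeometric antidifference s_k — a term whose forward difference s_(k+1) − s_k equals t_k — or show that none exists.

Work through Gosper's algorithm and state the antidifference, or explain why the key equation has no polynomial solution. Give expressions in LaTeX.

no hypergeometric antidifference exists

r(k) = (k + 4)/(2*(k + 5)) after simplifying.
A = k/2 + 2, B = k + 5, C = 1.
Set up (k/2 + 2)·f(k+1) − (k + 4)·f(k) − (1) = 0.
Degrees (1,1,0) ⇒ d ≤ -1.
d = -1 < 0 ⇒ no nonzero polynomial f; not summable.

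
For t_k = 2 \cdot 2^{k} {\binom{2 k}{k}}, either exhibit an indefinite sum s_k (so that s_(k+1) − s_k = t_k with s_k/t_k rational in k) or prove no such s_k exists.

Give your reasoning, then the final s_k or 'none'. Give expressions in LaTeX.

no hypergeometric antidifference exists

r(k) = 4*(2*k + 1)/(k + 1) after simplifying.
Normal form (A,B,C) = (8*k + 4, k + 1, 1).
Set up (8*k + 4)·f(k+1) − (k)·f(k) − (1) = 0.
Bound: deg f ≤ -1.
Bound -1 < 0, so the key equation has no polynomial solution.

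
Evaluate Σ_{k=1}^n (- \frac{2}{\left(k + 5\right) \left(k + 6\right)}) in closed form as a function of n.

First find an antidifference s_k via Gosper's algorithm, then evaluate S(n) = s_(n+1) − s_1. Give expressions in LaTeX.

S(n) = - \frac{n}{3 n + 18}

t_(k+1)/t_k = (k + 5)/(k + 7).
Take A(k)=k + 5, B(k)=k + 7, C(k)=1.
Key eq: (k + 5)·f(k+1) = (k + 6)·f(k) + (1).
deg f ≤ 1 (via 1,1,0).
Match coefficients ⇒ f(k) = k/5.
Certificate R = B(k−1)f/C = k*(k + 6)/5 gives s_k = -2*k/(5*k + 25).
Check: Δs_k = -2/(k**2 + 11*k + 30). ✓
s_(n+1) = 2*(-n - 1)/(5*(n + 6)) and s_(1) = -1/15, so S(n) = -n/(3*n + 18).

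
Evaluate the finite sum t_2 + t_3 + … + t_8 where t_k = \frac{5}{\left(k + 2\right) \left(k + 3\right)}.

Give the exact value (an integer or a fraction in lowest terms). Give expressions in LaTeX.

Σ = 35/44

t_(k+1)/t_k = (k + 2)/(k + 4).
Take A(k)=k + 2, B(k)=k + 4, C(k)=1.
Set up (k + 2)·f(k+1) − (k + 3)·f(k) − (1) = 0.
Bound: deg f ≤ 1.
Match coefficients ⇒ f(k) = k/2.
Certificate R = B(k−1)f/C = k*(k + 3)/2 gives s_k = 5*k/(2*(k + 2)).
s_(k+1) − s_k = 5/(k**2 + 5*k + 6) = t_k.
Telescoping: Σ = s_(9) − s_(2) = 45/22 − (5/4) = 35/44.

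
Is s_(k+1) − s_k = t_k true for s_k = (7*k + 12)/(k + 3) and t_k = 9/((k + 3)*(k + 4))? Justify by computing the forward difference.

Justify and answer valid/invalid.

Valid — Δs_k = t_k.

s_(k+1) = (7*k + 19)/(k + 4)
s_(k+1) − s_k = 9/(k**2 + 7*k + 12)
(s_(k+1) − s_k) − t_k = 0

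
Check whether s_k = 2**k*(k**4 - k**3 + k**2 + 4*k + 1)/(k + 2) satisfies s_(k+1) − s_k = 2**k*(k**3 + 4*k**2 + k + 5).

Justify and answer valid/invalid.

s_(k+1) = 2**(k + 1)*(k**4 + 3*k**3 + 4*k**2 + 7*k + 6)/(k + 3)
s_(k+1) − s_k = 2**k*(k**5 + 8*k**4 + 22*k**3 + 23*k**2 + 27*k + 21)/(k**2 + 5*k + 6)
(s_(k+1) − s_k) − t_k = 2**k*(-k**4 - 5*k**3 - 11*k**2 - 4*k - 9)/(k**2 + 5*k + 6)

Invalid: residual 2**k*(-k**4 - 5*k**3 - 11*k**2 - 4*k - 9)/(k**2 + 5*k + 6) ≠ 0.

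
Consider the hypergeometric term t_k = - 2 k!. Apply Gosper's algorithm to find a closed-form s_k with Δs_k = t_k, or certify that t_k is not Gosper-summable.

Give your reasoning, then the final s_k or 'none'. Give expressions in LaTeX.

t_(k+1)/t_k = k + 1.
Gosper form: A/B · C(k+1)/C(k) with A=k + 1, B=1, C=1.
Set up (k + 1)·f(k+1) − (1)·f(k) − (1) = 0.
From deg A=1, deg B=0, deg C=0: d=-1.
Negative degree bound (-1): no f exists, t_k not Gosper-summable.

no hypergeometric antidifference exists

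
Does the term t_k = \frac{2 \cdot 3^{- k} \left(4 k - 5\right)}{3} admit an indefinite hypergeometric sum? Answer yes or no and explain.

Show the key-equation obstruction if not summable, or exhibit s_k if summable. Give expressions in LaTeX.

Yes. s_k = 3^{- k} \left(3 - 4 k\right).

Step 1: r(k) = (4*k - 1)/(3*(4*k - 5)).
A = 1/3, B = 1, C = k - 5/4.
f must satisfy (1/3)·f(k+1) − (1)·f(k) = k - 5/4.
Degrees (0,0,1) ⇒ d ≤ 1.
A polynomial solution: f(k) = -3*(4*k - 3)/8.
Then R = B(k−1)f/C = -3*(4*k - 3)/(2*(4*k - 5)), so s_k = R(k)·t_k = (3 - 4*k)/3**k.
s_(k+1) − s_k = 2*(4*k - 5)/(3*3**k) = t_k.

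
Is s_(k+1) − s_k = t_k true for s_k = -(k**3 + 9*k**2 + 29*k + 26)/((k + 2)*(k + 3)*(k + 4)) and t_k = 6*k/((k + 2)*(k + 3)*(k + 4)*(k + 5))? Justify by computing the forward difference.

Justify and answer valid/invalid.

valid (s_(k+1) − s_k reduces to t_k)

s_(k+1) = (-29*k - (k + 1)**3 - 9*(k + 1)**2 - 55)/((k + 3)*(k + 4)*(k + 5))
s_(k+1) − s_k = 6*k/(k**4 + 14*k**3 + 71*k**2 + 154*k + 120)
(s_(k+1) − s_k) − t_k = 0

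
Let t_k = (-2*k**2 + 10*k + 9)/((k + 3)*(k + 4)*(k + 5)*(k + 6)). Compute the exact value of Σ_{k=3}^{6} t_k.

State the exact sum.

Σ = 69/6160

Ratio r(k) = (2*k**3 - 35*k - 51)/(2*k**3 + 4*k**2 - 79*k - 63).
A = k + 3, B = k + 7, C = k**2 - 5*k - 9/2.
f must satisfy (k + 3)·f(k+1) − (k + 6)·f(k) = k**2 - 5*k - 9/2.
Bound: deg f ≤ 3.
Solve for f: f(k) = k*(k**2 - 108*k - 73)/120 (degree 3 ≤ 3).
Get s_k = R·t_k = k*(-k**2 + 108*k + 73)/(60*(k + 3)*(k + 4)*(k + 5)) with R(k) = B(k−1)f(k)/C(k) = k*(k + 6)*(k**2 - 108*k - 73)/(60*(2*k**2 - 10*k - 9)).
Check: Δs_k = (-2*k**2 + 10*k + 9)/(k**4 + 18*k**3 + 119*k**2 + 342*k + 360). ✓
Σ_(k=3)^(6) t_k = s_(7) − s_(3) = 91/1320 − (97/1680) = 69/6160.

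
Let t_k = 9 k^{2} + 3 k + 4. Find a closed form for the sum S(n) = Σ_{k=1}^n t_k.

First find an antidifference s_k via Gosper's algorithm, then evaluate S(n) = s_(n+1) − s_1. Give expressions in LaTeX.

Ratio r(k) = (9*k**2 + 21*k + 16)/(9*k**2 + 3*k + 4).
A = 1, B = 1, C = k**2 + k/3 + 4/9.
Set up (1)·f(k+1) − (1)·f(k) − (k**2 + k/3 + 4/9) = 0.
deg f ≤ 3 (via 0,0,2).
Coefficient equations give f(k) = k*(3*k**2 - 3*k + 4)/9.
Then R = B(k−1)f/C = k*(3*k**2 - 3*k + 4)/(9*k**2 + 3*k + 4), so s_k = R(k)·t_k = k*(3*k**2 - 3*k + 4).
s_(k+1) − s_k = 9*k**2 + 3*k + 4 = t_k.
Evaluate: s_(n+1) = 3*n**3 + 6*n**2 + 7*n + 4; subtract s_(1) = 4 ⇒ S(n) = n*(3*n**2 + 6*n + 7).

S(n) = n \left(3 n^{2} + 6 n + 7\right)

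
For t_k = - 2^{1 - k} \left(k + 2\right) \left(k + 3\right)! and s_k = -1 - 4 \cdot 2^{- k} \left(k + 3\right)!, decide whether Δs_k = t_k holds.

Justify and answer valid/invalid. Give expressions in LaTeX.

s_(k+1) = -4*2**(-k - 1)*factorial(k + 4) - 1
s_(k+1) − s_k = -2**(1 - k)*(k + 2)*factorial(k + 3)
(s_(k+1) − s_k) − t_k = 0

Valid: the claim telescopes to t_k.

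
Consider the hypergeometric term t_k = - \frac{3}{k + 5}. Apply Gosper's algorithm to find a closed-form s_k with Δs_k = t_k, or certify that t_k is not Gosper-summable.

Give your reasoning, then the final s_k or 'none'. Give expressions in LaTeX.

Compute t_(k+1)/t_k: get (k + 5)/(k + 6).
So A=k + 5 and B=k + 6, with C=1.
Key eq: (k + 5)·f(k+1) = (k + 5)·f(k) + (1).
d = 0 from the (1,1,0) case.
Write f(k) = c0. Then LHS − RHS = -1, requiring -1 = 0: contradictory. No certificate.

not Gosper-summable; s_k does not exist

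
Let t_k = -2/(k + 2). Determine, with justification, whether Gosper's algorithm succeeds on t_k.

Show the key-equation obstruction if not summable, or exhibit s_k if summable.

No. Not Gosper-summable.

Compute t_(k+1)/t_k: get (k + 2)/(k + 3).
A = k + 2, B = k + 3, C = 1.
Need (k + 2)·f(k+1) − (k + 2)·f(k) = 1.
From deg A=1, deg B=1, deg C=0: d=0.
Write f(k) = c0. Then LHS − RHS = -1, requiring -1 = 0: contradictory. No certificate.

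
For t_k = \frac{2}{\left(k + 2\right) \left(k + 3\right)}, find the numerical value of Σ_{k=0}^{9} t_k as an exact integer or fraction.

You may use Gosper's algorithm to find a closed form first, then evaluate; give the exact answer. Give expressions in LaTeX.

Σ = 5/6

Compute t_(k+1)/t_k: get (k + 2)/(k + 4).
Take A(k)=k + 2, B(k)=k + 4, C(k)=1.
f must satisfy (k + 2)·f(k+1) − (k + 3)·f(k) = 1.
deg f ≤ 1 (via 1,1,0).
Solve for f: f(k) = k/2 (degree 1 ≤ 1).
Certificate R = B(k−1)f/C = k*(k + 3)/2 gives s_k = k/(k + 2).
Verify: 2/(k**2 + 5*k + 6) matches t_k.
Evaluate s at k=10 and k=0: 5/6 and 0; difference 5/6.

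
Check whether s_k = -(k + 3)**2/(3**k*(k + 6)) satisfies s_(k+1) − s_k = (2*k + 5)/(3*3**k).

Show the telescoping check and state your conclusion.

s_(k+1) = -(k + 4)**2/(3*3**k*(k + 7))
s_(k+1) − s_k = (2*k**3 + 25*k**2 + 89*k + 93)/(3*3**k*(k**2 + 13*k + 42))
(s_(k+1) − s_k) − t_k = (-2*k**2 - 20*k - 39)/(3**k*(k**2 + 13*k + 42))

Invalid: residual (-2*k**2 - 20*k - 39)/(3**k*(k**2 + 13*k + 42)) ≠ 0.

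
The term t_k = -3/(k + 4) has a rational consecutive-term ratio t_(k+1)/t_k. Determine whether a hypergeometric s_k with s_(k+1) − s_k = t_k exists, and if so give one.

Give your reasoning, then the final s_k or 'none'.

Ratio r(k) = (k + 4)/(k + 5).
Gosper form: A/B · C(k+1)/C(k) with A=k + 4, B=k + 5, C=1.
f must satisfy (k + 4)·f(k+1) − (k + 4)·f(k) = 1.
Bound: deg f ≤ 0.
Put f(k) = c0: A·f(k+1) − B(k−1)·f(k) − C = -1; need -1 = 0 — inconsistent ⇒ no f, not summable.

none — t_k is not Gosper-summable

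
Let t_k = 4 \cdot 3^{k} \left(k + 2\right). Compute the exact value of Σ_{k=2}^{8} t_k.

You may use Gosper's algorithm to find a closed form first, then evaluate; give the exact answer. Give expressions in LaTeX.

Compute t_(k+1)/t_k: get 3*(k + 3)/(k + 2).
Factor: A=3; B=1; C=k + 2.
Solve (3)·f(k+1) − (1)·f(k) = k + 2.
d = 1 from the (0,0,1) case.
Solving with deg f ≤ 1: f(k) = (2*k + 1)/4.
R(k) = B(k−1)·f(k)/C(k) = (2*k + 1)/(4*(k + 2)); s_k = R·t_k = 3**k*(2*k + 1).
Check: Δs_k = 4*3**k*(k + 2). ✓
Evaluate s at k=9 and k=2: 373977 and 45; difference 373932.

Σ = 373932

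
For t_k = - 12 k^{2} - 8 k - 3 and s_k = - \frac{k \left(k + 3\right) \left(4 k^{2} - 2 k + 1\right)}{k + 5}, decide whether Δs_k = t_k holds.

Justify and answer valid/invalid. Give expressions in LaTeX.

s_(k+1) = (k + 1)*(k + 4)*(2*k - 4*(k + 1)**2 + 1)/(k + 6)
s_(k+1) − s_k = (-12*k**4 - 124*k**3 - 311*k**2 - 189*k - 60)/(k**2 + 11*k + 30)
(s_(k+1) − s_k) − t_k = 2*(8*k**3 + 70*k**2 + 42*k + 15)/(k**2 + 11*k + 30)

Invalid: residual \frac{2 \left(8 k^{3} + 70 k^{2} + 42 k + 15\right)}{k^{2} + 11 k + 30} ≠ 0.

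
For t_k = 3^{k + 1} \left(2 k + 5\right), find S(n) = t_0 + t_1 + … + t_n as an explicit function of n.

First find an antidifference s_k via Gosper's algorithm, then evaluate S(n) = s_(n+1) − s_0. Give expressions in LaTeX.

S(n) = 9 \cdot 3^{n} n + 18 \cdot 3^{n} - 3

Ratio r(k) = 3*(2*k + 7)/(2*k + 5).
Normal form (A,B,C) = (3, 1, k + 5/2).
Set up (3)·f(k+1) − (1)·f(k) − (k + 5/2) = 0.
Degrees (0,0,1) ⇒ d ≤ 1.
Coefficient equations give f(k) = (k + 1)/2.
Certificate R = B(k−1)f/C = (k + 1)/(2*k + 5) gives s_k = 3**(k + 1)*(k + 1).
Δs = 3**(k + 1)*(2*k + 5), as required.
Telescope: S(n) = s_(n+1) − s_(0) = 3**(n + 2)*(n + 2) − (3) = 9*3**n*n + 18*3**n - 3.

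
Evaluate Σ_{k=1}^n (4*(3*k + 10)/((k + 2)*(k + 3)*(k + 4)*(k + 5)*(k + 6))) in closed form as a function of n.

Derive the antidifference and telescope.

t_(k+1)/t_k = (k + 2)*(3*k + 13)/((k + 7)*(3*k + 10)).
Factor: A=k + 2; B=k + 7; C=k + 10/3.
Solve (k + 2)·f(k+1) − (k + 6)·f(k) = k + 10/3.
deg f ≤ 4 (via 1,1,1).
A polynomial solution: f(k) = k*(k + 3)*(k**2 + 11*k + 38)/120.
Get s_k = R·t_k = k*(k**2 + 11*k + 38)/(10*(k**3 + 11*k**2 + 38*k + 40)) with R(k) = B(k−1)f(k)/C(k) = k*(k + 3)*(k + 6)*(k**2 + 11*k + 38)/(40*(3*k + 10)).
Check: Δs_k = 4*(3*k + 10)/(k**5 + 20*k**4 + 155*k**3 + 580*k**2 + 1044*k + 720). ✓
s_(n+1) = (n**3 + 14*n**2 + 63*n + 50)/(10*(n**3 + 14*n**2 + 63*n + 90)) and s_(1) = 1/18, so S(n) = 2*n*(n**2 + 14*n + 63)/(45*(n**3 + 14*n**2 + 63*n + 90)).

S(n) = 2*n*(n**2 + 14*n + 63)/(45*(n**3 + 14*n**2 + 63*n + 90))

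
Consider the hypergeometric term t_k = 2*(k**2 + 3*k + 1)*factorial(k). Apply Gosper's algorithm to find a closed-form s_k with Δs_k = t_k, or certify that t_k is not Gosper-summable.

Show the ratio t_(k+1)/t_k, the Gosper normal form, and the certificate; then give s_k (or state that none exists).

Ratio r(k) = (k + 1)*(3*k + (k + 1)**2 + 4)/(k**2 + 3*k + 1).
Take A(k)=k + 1, B(k)=1, C(k)=k**2 + 3*k + 1.
f must satisfy (k + 1)·f(k+1) − (1)·f(k) = k**2 + 3*k + 1.
d = 1 from the (1,0,2) case.
Solve for f: f(k) = k + 2 (degree 1 ≤ 1).
Then R = B(k−1)f/C = (k + 2)/(k**2 + 3*k + 1), so s_k = R(k)·t_k = 2*(k + 2)*factorial(k).
Verify: 2*(k**2 + 3*k + 1)*factorial(k) matches t_k.

s_k = 2*(k + 2)*factorial(k)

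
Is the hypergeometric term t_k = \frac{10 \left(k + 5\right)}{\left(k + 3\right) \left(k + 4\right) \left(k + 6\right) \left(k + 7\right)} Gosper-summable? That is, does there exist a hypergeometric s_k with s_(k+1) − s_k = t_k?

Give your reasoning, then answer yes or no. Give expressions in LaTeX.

r(k) = (k + 3)*(k + 6)**2/((k + 5)**2*(k + 8)) after simplifying.
Factor: A=k + 3; B=k + 8; C=k**2 + 10*k + 25.
Need (k + 3)·f(k+1) − (k + 7)·f(k) = k**2 + 10*k + 25.
deg f ≤ 4 (via 1,1,2).
A polynomial solution: f(k) = k*(k + 4)*(k + 5)*(k + 9)/36.
Get s_k = R·t_k = 5*k*(k + 9)/(18*(k**2 + 9*k + 18)) with R(k) = B(k−1)f(k)/C(k) = k*(k + 4)*(k + 7)*(k + 9)/(36*(k + 5)).
Verify: 10*(k + 5)/(k**4 + 20*k**3 + 145*k**2 + 450*k + 504) matches t_k.

Yes. s_k = \frac{5 k \left(k + 9\right)}{18 \left(k^{2} + 9 k + 18\right)}.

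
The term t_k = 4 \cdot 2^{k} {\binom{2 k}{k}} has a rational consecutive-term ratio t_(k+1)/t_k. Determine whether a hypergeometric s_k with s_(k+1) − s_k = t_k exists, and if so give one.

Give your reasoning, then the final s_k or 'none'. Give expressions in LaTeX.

The ratio is 4*(2*k + 1)/(k + 1).
A = 8*k + 4, B = k + 1, C = 1.
Set up (8*k + 4)·f(k+1) − (k)·f(k) − (1) = 0.
Bound: deg f ≤ -1.
Bound -1 < 0, so the key equation has no polynomial solution.

no hypergeometric antidifference exists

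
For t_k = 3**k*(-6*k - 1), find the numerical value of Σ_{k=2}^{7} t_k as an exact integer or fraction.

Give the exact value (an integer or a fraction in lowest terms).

The ratio is 3*(6*k + 7)/(6*k + 1).
Gosper form: A/B · C(k+1)/C(k) with A=3, B=1, C=k + 1/6.
Solve (3)·f(k+1) − (1)·f(k) = k + 1/6.
deg f ≤ 1 (via 0,0,1).
A polynomial solution: f(k) = (3*k - 4)/6.
So s_k = (B(k−1)f/C)·t_k = ((3*k - 4)/(6*k + 1))·t_k = 3**k*(4 - 3*k).
Δs = 3**k*(-6*k - 1), as required.
Telescoping: Σ = s_(8) − s_(2) = -131220 − (-18) = -131202.

Σ = -131202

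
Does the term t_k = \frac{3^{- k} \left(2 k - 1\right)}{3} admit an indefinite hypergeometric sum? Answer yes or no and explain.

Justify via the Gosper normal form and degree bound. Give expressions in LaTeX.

Yes. s_k = - 3^{- k} k.

Ratio r(k) = (2*k + 1)/(3*(2*k - 1)).
A = 1/3, B = 1, C = k - 1/2.
Need (1/3)·f(k+1) − (1)·f(k) = k - 1/2.
deg f ≤ 1 (via 0,0,1).
Match coefficients ⇒ f(k) = -3*k/2.
R(k) = B(k−1)·f(k)/C(k) = -3*k/(2*k - 1); s_k = R·t_k = -k/3**k.
Δs = (2*k - 1)/(3*3**k), as required.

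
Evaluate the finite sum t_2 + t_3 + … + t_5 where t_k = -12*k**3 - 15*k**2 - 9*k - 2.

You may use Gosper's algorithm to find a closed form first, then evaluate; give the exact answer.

Σ = -3632

t_(k+1)/t_k = (12*k**3 + 51*k**2 + 75*k + 38)/(12*k**3 + 15*k**2 + 9*k + 2).
A = 1, B = 1, C = k**3 + 5*k**2/4 + 3*k/4 + 1/6.
f must satisfy (1)·f(k+1) − (1)·f(k) = k**3 + 5*k**2/4 + 3*k/4 + 1/6.
Bound: deg f ≤ 4.
A polynomial solution: f(k) = k**3*(3*k - 1)/12.
Then R = B(k−1)f/C = k**3*(3*k - 1)/(12*k**3 + 15*k**2 + 9*k + 2), so s_k = R(k)·t_k = k**3*(1 - 3*k).
s_(k+1) − s_k = -12*k**3 - 15*k**2 - 9*k - 2 = t_k.
Sum = s_(6) − s_(2); s_(6) = -3672, s_(2) = -40 ⇒ -3632.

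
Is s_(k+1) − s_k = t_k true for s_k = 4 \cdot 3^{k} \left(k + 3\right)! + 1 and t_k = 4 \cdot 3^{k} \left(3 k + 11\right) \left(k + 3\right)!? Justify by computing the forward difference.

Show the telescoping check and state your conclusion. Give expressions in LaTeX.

Valid — Δs_k = t_k.

s_(k+1) = 4*3**(k + 1)*factorial(k + 4) + 1
s_(k+1) − s_k = 4*3**k*(3*k + 11)*factorial(k + 3)
(s_(k+1) − s_k) − t_k = 0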